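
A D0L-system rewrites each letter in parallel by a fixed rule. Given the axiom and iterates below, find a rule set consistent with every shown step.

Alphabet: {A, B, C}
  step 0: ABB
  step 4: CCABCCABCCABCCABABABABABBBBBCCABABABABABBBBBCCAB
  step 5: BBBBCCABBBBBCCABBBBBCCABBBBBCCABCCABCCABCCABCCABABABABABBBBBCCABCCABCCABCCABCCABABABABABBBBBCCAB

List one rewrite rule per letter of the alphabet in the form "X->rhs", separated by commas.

A->CC, B->AB, C->BB

  step 4 ⇒ step 5: CCABCCABCCABCCABABABABABBBBBCCABABABABABBBBBCCAB ⇒ BB·BB·CC·AB·BB·BB·CC·AB·BB·BB·CC·AB·BB·BB·CC·AB·CC·AB·CC·AB·CC·AB·CC·AB·AB·AB·AB·AB·BB·BB·CC·AB·CC·AB·CC·AB·CC·AB·CC·AB·AB·AB·AB·AB·BB·BB·CC·AB
    A ↦ CC
    B ↦ AB
    C ↦ BB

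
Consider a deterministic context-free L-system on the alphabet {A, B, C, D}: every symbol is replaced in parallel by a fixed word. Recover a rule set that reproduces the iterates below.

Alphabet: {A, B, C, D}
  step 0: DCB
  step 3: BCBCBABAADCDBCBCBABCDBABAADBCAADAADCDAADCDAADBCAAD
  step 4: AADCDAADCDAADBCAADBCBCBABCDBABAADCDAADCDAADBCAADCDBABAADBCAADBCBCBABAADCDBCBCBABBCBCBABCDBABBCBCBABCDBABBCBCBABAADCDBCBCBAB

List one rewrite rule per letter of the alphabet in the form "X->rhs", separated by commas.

A->BC, B->AAD, C->CD, D->BAB

  step 3 ⇒ step 4: BCBCBABAADCDBCBCBABCDBABAADBCAADAADCDAADCDAADBCAAD ⇒ AAD·CD·AAD·CD·AAD·BC·AAD·BC·BC·BAB·CD·BAB·AAD·CD·AAD·CD·AAD·BC·AAD·CD·BAB·AAD·BC·AAD·BC·BC·BAB·AAD·CD·BC·BC·BAB·BC·BC·BAB·CD·BAB·BC·BC·BAB·CD·BAB·BC·BC·BAB·AAD·CD·BC·BC·BAB
    A ↦ BC
    B ↦ AAD
    C ↦ CD
    D ↦ BAB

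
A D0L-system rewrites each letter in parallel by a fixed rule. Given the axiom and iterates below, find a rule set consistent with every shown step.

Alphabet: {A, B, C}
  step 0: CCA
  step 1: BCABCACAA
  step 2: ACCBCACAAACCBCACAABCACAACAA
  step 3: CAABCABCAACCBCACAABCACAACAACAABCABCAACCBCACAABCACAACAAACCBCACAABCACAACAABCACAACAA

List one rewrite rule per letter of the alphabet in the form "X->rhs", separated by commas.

A->CAA, B->ACC, C->BCA

  step 2 ⇒ step 3: ACCBCACAAACCBCACAABCACAACAA ⇒ CAA·BCA·BCA·ACC·BCA·CAA·BCA·CAA·CAA·CAA·BCA·BCA·ACC·BCA·CAA·BCA·CAA·CAA·ACC·BCA·CAA·BCA·CAA·CAA·BCA·CAA·CAA
    A ↦ CAA
    B ↦ ACC
    C ↦ BCA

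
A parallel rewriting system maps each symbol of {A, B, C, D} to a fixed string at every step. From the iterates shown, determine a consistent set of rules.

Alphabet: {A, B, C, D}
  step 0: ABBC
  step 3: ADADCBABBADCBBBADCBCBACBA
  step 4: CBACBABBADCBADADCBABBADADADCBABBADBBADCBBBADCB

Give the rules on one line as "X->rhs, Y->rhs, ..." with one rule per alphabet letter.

A->CB, B->AD, C->BB, D->A

  step 3 ⇒ step 4: ADADCBABBADCBBBADCBCBACBA ⇒ CB·A·CB·A·BB·AD·CB·AD·AD·CB·A·BB·AD·AD·AD·CB·A·BB·AD·BB·AD·CB·BB·AD·CB
    A ↦ CB
    B ↦ AD
    C ↦ BB
    D ↦ A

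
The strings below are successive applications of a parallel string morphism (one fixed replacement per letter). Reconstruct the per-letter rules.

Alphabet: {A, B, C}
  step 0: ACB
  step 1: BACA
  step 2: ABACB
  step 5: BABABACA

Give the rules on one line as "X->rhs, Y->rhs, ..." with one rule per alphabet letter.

A->B, B->A, C->AC

  step 1 ⇒ step 2: BACA ⇒ A·B·AC·B
    A ↦ B
    B ↦ A
    C ↦ AC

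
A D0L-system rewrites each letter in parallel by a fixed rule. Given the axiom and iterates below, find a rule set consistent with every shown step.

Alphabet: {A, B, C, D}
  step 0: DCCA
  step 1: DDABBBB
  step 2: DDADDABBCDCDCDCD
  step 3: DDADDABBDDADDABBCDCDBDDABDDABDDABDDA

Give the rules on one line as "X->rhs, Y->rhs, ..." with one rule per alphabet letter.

  step 2 ⇒ step 3: DDADDABBCDCDCDCD ⇒ DDA·DDA·BB·DDA·DDA·BB·CD·CD·B·DDA·B·DDA·B·DDA·B·DDA
    A ↦ BB
    B ↦ CD
    C ↦ B
    D ↦ DDA

A->BB, B->CD, C->B, D->DDA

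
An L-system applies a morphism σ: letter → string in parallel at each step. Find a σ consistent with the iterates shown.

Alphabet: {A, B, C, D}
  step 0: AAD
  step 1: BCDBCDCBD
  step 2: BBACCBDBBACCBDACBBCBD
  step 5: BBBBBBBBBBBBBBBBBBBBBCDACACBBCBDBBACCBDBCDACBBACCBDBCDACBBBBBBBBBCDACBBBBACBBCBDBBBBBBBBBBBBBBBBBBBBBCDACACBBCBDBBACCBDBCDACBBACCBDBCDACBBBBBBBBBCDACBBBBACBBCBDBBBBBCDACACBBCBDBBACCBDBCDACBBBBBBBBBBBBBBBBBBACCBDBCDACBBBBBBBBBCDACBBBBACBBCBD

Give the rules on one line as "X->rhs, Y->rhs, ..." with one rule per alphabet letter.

A->BCD, B->BB, C->AC, D->CBD

  step 1 ⇒ step 2: BCDBCDCBD ⇒ BB·AC·CBD·BB·AC·CBD·AC·BB·CBD
    B ↦ BB
    C ↦ AC
    D ↦ CBD
  step 0 ⇒ step 1: AAD ⇒ BCD·BCD·CBD
    A ↦ BCD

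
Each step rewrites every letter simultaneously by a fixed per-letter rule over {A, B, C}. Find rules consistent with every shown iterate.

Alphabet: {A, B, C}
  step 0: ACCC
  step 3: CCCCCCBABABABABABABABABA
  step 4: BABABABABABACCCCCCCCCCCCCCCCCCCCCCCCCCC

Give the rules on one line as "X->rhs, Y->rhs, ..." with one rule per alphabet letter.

  step 3 ⇒ step 4: CCCCCCBABABABABABABABABA ⇒ BA·BA·BA·BA·BA·BA·C·CC·C·CC·C·CC·C·CC·C·CC·C·CC·C·CC·C·CC·C·CC
    A ↦ CC
    B ↦ C
    C ↦ BA

A->CC, B->C, C->BA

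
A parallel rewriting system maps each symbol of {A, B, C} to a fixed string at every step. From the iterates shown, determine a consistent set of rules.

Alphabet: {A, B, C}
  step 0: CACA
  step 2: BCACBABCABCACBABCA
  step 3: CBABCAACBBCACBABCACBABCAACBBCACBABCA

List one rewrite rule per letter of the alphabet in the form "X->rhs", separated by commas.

A->BCA, B->CB, C->A

  step 2 ⇒ step 3: BCACBABCABCACBABCA ⇒ CB·A·BCA·A·CB·BCA·CB·A·BCA·CB·A·BCA·A·CB·BCA·CB·A·BCA
    A ↦ BCA
    B ↦ CB
    C ↦ A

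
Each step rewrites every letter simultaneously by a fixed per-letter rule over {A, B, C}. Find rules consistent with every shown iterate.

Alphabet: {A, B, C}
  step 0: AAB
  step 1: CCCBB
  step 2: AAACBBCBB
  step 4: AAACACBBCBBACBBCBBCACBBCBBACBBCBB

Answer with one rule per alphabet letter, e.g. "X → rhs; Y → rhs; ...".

A->C, B->CBB, C->A

  step 1 ⇒ step 2: CCCBB ⇒ A·A·A·CBB·CBB
    B ↦ CBB
    C ↦ A
  step 0 ⇒ step 1: AAB ⇒ C·C·CBB
    A ↦ C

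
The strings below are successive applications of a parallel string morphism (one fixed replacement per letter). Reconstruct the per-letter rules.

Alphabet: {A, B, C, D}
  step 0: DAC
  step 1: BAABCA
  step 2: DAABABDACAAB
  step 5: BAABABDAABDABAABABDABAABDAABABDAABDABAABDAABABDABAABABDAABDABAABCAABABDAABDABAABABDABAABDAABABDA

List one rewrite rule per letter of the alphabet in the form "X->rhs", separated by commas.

  step 1 ⇒ step 2: BAABCA ⇒ DA·AB·AB·DA·CA·AB
    A ↦ AB
    B ↦ DA
    C ↦ CA
  step 0 ⇒ step 1: DAC ⇒ BA·AB·CA
    D ↦ BA

A->AB, B->DA, C->CA, D->BA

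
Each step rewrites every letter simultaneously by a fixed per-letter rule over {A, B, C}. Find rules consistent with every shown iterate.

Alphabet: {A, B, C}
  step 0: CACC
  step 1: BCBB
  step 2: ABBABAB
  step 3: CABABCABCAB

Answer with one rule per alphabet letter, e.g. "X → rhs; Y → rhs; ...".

  step 2 ⇒ step 3: ABBABAB ⇒ C·AB·AB·C·AB·C·AB
    A ↦ C
    B ↦ AB
  step 0 ⇒ step 1: CACC ⇒ B·C·B·B
    C ↦ B

A->C, B->AB, C->B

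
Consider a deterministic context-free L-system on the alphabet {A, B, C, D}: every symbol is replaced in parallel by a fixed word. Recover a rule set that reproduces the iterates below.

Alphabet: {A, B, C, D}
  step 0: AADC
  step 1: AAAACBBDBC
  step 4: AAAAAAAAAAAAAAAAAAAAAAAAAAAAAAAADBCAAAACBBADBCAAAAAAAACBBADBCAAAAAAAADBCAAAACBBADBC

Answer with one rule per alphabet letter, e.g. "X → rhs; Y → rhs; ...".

A->AA, B->A, C->DBC, D->CBB

  step 0 ⇒ step 1: AADC ⇒ AA·AA·CBB·DBC
    A ↦ AA
    C ↦ DBC
    D ↦ CBB
    B ↦ A  (constrained at step 1)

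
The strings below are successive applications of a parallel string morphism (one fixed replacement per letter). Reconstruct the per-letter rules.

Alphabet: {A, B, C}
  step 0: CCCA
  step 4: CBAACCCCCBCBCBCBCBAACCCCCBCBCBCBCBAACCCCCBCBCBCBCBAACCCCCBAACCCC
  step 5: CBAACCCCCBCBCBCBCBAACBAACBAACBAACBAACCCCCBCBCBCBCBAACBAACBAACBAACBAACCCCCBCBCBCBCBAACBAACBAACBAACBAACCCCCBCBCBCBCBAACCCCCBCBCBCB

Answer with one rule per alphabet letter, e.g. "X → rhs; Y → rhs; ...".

  step 4 ⇒ step 5: CBAACCCCCBCBCBCBCBAACCCCCBCBCBCBCBAACCCCCBCBCBCBCBAACCCCCBAACCCC ⇒ CB·AA·CC·CC·CB·CB·CB·CB·CB·AA·CB·AA·CB·AA·CB·AA·CB·AA·CC·CC·CB·CB·CB·CB·CB·AA·CB·AA·CB·AA·CB·AA·CB·AA·CC·CC·CB·CB·CB·CB·CB·AA·CB·AA·CB·AA·CB·AA·CB·AA·CC·CC·CB·CB·CB·CB·CB·AA·CC·CC·CB·CB·CB·CB
    A ↦ CC
    B ↦ AA
    C ↦ CB

A->CC, B->AA, C->CB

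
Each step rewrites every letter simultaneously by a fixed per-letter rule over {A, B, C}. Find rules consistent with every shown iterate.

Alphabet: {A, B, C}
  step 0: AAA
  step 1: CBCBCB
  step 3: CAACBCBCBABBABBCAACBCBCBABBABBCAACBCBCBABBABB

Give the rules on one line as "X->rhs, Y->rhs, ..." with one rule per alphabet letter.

  step 0 ⇒ step 1: AAA ⇒ CB·CB·CB
    A ↦ CB
    B ↦ ABB  (constrained at step 1)
    C ↦ CAA  (constrained at step 1)

A->CB, B->ABB, C->CAA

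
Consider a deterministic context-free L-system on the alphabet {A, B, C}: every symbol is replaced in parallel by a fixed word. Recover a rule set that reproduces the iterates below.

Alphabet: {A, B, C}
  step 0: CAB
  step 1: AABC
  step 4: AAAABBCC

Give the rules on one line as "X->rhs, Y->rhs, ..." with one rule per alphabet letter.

  step 0 ⇒ step 1: CAB ⇒ AA·B·C
    A ↦ B
    B ↦ C
    C ↦ AA

A->B, B->C, C->AA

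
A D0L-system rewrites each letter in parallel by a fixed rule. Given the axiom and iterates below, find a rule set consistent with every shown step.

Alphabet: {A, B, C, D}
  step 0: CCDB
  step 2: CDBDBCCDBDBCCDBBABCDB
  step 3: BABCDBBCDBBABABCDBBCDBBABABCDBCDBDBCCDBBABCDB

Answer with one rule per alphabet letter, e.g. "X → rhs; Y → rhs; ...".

  step 2 ⇒ step 3: CDBDBCCDBDBCCDBBABCDB ⇒ BA·B·CDB·B·CDB·BA·BA·B·CDB·B·CDB·BA·BA·B·CDB·CDB·DBC·CDB·BA·B·CDB
    A ↦ DBC
    B ↦ CDB
    C ↦ BA
    D ↦ B

A->DBC, B->CDB, C->BA, D->B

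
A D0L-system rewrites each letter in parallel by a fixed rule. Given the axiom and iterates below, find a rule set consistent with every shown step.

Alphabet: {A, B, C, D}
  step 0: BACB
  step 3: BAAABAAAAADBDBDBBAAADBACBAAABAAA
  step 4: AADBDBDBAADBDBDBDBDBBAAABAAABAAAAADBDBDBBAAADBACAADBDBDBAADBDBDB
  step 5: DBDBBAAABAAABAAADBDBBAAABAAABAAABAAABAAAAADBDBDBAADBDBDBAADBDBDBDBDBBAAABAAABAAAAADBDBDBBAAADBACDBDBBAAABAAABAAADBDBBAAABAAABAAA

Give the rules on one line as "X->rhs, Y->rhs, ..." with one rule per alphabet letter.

  step 4 ⇒ step 5: AADBDBDBAADBDBDBDBDBBAAABAAABAAAAADBDBDBBAAADBACAADBDBDBAADBDBDB ⇒ DB·DB·BA·AA·BA·AA·BA·AA·DB·DB·BA·AA·BA·AA·BA·AA·BA·AA·BA·AA·AA·DB·DB·DB·AA·DB·DB·DB·AA·DB·DB·DB·DB·DB·BA·AA·BA·AA·BA·AA·AA·DB·DB·DB·BA·AA·DB·AC·DB·DB·BA·AA·BA·AA·BA·AA·DB·DB·BA·AA·BA·AA·BA·AA
    A ↦ DB
    B ↦ AA
    C ↦ AC
    D ↦ BA

A->DB, B->AA, C->AC, D->BA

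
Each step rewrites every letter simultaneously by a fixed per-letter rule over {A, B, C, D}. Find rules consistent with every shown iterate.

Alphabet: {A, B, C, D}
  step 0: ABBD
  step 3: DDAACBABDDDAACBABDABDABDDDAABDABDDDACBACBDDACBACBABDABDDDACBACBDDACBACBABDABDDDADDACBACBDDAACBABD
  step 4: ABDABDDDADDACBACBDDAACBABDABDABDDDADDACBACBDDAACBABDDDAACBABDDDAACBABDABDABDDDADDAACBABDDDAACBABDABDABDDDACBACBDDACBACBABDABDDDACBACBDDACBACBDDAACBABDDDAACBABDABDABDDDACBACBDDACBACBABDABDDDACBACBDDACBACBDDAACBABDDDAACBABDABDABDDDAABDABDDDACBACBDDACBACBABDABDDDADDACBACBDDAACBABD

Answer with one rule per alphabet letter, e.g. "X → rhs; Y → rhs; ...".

A->DDA, B->ACB, C->CB, D->ABD

  step 3 ⇒ step 4: DDAACBABDDDAACBABDABDABDDDAABDABDDDACBACBDDACBACBABDABDDDACBACBDDACBACBABDABDDDADDACBACBDDAACBABD ⇒ ABD·ABD·DDA·DDA·CB·ACB·DDA·ACB·ABD·ABD·ABD·DDA·DDA·CB·ACB·DDA·ACB·ABD·DDA·ACB·ABD·DDA·ACB·ABD·ABD·ABD·DDA·DDA·ACB·ABD·DDA·ACB·ABD·ABD·ABD·DDA·CB·ACB·DDA·CB·ACB·ABD·ABD·DDA·CB·ACB·DDA·CB·ACB·DDA·ACB·ABD·DDA·ACB·ABD·ABD·ABD·DDA·CB·ACB·DDA·CB·ACB·ABD·ABD·DDA·CB·ACB·DDA·CB·ACB·DDA·ACB·ABD·DDA·ACB·ABD·ABD·ABD·DDA·ABD·ABD·DDA·CB·ACB·DDA·CB·ACB·ABD·ABD·DDA·DDA·CB·ACB·DDA·ACB·ABD
    A ↦ DDA
    B ↦ ACB
    C ↦ CB
    D ↦ ABD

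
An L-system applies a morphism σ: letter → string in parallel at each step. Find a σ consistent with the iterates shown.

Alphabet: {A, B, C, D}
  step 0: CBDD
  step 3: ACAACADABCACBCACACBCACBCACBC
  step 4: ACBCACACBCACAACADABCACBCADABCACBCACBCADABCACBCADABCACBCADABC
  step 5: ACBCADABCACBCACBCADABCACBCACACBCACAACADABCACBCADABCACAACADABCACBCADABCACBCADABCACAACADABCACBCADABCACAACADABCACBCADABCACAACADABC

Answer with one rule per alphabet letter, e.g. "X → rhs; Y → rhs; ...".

  step 4 ⇒ step 5: ACBCACACBCACAACADABCACBCADABCACBCACBCADABCACBCADABCACBCADABC ⇒ AC·BC·ADA·BC·AC·BC·AC·BC·ADA·BC·AC·BC·AC·AC·BC·AC·A·AC·ADA·BC·AC·BC·ADA·BC·AC·A·AC·ADA·BC·AC·BC·ADA·BC·AC·BC·ADA·BC·AC·A·AC·ADA·BC·AC·BC·ADA·BC·AC·A·AC·ADA·BC·AC·BC·ADA·BC·AC·A·AC·ADA·BC
    A ↦ AC
    B ↦ ADA
    C ↦ BC
    D ↦ A

A->AC, B->ADA, C->BC, D->A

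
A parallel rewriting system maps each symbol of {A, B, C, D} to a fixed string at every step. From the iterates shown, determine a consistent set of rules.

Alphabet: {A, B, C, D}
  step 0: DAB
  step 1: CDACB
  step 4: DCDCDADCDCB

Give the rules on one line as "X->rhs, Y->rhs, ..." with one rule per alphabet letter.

  step 0 ⇒ step 1: DAB ⇒ C·DA·CB
    A ↦ DA
    B ↦ CB
    D ↦ C
    C ↦ D  (constrained at step 1)

A->DA, B->CB, C->D, D->C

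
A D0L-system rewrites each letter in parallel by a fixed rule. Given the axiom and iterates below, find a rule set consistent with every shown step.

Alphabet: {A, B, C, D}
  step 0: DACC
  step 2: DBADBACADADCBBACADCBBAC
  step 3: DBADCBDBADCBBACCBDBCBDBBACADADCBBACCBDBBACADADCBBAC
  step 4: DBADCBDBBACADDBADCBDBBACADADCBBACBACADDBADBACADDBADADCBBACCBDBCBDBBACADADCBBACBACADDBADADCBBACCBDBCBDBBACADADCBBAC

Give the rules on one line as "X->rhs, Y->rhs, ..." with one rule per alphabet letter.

A->CB, B->AD, C->BAC, D->DB

  step 3 ⇒ step 4: DBADCBDBADCBBACCBDBCBDBBACADADCBBACCBDBBACADADCBBAC ⇒ DB·AD·CB·DB·BAC·AD·DB·AD·CB·DB·BAC·AD·AD·CB·BAC·BAC·AD·DB·AD·BAC·AD·DB·AD·AD·CB·BAC·CB·DB·CB·DB·BAC·AD·AD·CB·BAC·BAC·AD·DB·AD·AD·CB·BAC·CB·DB·CB·DB·BAC·AD·AD·CB·BAC
    A ↦ CB
    B ↦ AD
    C ↦ BAC
    D ↦ DB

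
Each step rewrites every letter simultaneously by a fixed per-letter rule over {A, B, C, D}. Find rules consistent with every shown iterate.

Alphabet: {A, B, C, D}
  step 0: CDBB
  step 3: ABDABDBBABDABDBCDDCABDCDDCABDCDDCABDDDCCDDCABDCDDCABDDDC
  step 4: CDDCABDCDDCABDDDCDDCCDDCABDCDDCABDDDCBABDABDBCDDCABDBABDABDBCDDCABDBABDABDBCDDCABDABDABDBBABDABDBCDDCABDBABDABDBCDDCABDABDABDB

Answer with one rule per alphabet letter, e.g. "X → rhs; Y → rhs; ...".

A->C, B->DDC, C->B, D->ABD

  step 3 ⇒ step 4: ABDABDBBABDABDBCDDCABDCDDCABDCDDCABDDDCCDDCABDCDDCABDDDC ⇒ C·DDC·ABD·C·DDC·ABD·DDC·DDC·C·DDC·ABD·C·DDC·ABD·DDC·B·ABD·ABD·B·C·DDC·ABD·B·ABD·ABD·B·C·DDC·ABD·B·ABD·ABD·B·C·DDC·ABD·ABD·ABD·B·B·ABD·ABD·B·C·DDC·ABD·B·ABD·ABD·B·C·DDC·ABD·ABD·ABD·B
    A ↦ C
    B ↦ DDC
    C ↦ B
    D ↦ ABD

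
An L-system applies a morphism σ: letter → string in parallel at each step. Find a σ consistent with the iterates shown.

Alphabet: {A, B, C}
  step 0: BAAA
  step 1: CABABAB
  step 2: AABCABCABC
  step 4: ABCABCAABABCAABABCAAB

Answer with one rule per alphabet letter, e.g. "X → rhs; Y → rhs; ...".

A->AB, B->C, C->A

  step 1 ⇒ step 2: CABABAB ⇒ A·AB·C·AB·C·AB·C
    A ↦ AB
    B ↦ C
    C ↦ A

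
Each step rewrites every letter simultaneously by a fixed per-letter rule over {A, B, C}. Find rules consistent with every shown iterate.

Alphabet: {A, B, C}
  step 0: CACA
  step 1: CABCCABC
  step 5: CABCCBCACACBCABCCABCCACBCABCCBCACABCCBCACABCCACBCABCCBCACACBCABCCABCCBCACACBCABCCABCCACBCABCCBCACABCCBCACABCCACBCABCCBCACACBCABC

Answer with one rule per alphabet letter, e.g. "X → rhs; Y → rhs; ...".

  step 0 ⇒ step 1: CACA ⇒ CA·BC·CA·BC
    A ↦ BC
    C ↦ CA
    B ↦ CB  (constrained at step 1)

A->BC, B->CB, C->CA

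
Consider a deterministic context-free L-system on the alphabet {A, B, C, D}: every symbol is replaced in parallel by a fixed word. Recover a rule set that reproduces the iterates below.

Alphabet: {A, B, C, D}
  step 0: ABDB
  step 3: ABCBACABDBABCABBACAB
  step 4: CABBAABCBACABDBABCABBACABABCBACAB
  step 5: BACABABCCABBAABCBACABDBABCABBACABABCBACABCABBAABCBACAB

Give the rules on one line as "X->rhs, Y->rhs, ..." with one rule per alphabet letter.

A->C, B->AB, C->BA, D->DB

  step 4 ⇒ step 5: CABBAABCBACABDBABCABBACABABCBACAB ⇒ BA·C·AB·AB·C·C·AB·BA·AB·C·BA·C·AB·DB·AB·C·AB·BA·C·AB·AB·C·BA·C·AB·C·AB·BA·AB·C·BA·C·AB
    A ↦ C
    B ↦ AB
    C ↦ BA
    D ↦ DB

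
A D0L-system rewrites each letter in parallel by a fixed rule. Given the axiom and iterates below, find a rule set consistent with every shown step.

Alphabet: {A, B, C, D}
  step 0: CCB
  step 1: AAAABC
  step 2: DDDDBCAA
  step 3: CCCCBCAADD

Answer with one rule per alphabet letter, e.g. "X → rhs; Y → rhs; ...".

  step 2 ⇒ step 3: DDDDBCAA ⇒ C·C·C·C·BC·AA·D·D
    A ↦ D
    B ↦ BC
    C ↦ AA
    D ↦ C

A->D, B->BC, C->AA, D->C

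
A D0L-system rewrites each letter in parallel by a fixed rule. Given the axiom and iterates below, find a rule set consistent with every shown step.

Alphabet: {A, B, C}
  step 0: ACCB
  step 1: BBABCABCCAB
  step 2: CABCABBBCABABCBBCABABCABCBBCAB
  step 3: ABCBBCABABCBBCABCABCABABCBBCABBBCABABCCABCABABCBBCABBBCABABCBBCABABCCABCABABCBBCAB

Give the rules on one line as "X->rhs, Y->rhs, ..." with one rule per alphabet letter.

A->BB, B->CAB, C->ABC

  step 2 ⇒ step 3: CABCABBBCABABCBBCABABCABCBBCAB ⇒ ABC·BB·CAB·ABC·BB·CAB·CAB·CAB·ABC·BB·CAB·BB·CAB·ABC·CAB·CAB·ABC·BB·CAB·BB·CAB·ABC·BB·CAB·ABC·CAB·CAB·ABC·BB·CAB
    A ↦ BB
    B ↦ CAB
    C ↦ ABC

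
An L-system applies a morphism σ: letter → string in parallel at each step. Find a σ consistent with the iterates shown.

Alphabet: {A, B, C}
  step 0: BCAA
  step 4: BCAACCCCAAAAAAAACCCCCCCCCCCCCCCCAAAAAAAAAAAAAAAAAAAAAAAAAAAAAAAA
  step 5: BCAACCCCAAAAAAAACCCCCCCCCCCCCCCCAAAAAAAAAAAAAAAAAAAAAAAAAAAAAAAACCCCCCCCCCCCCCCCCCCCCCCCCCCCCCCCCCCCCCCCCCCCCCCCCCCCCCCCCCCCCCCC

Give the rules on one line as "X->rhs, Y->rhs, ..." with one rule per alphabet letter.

A->CC, B->BC, C->AA

  step 4 ⇒ step 5: BCAACCCCAAAAAAAACCCCCCCCCCCCCCCCAAAAAAAAAAAAAAAAAAAAAAAAAAAAAAAA ⇒ BC·AA·CC·CC·AA·AA·AA·AA·CC·CC·CC·CC·CC·CC·CC·CC·AA·AA·AA·AA·AA·AA·AA·AA·AA·AA·AA·AA·AA·AA·AA·AA·CC·CC·CC·CC·CC·CC·CC·CC·CC·CC·CC·CC·CC·CC·CC·CC·CC·CC·CC·CC·CC·CC·CC·CC·CC·CC·CC·CC·CC·CC·CC·CC
    A ↦ CC
    B ↦ BC
    C ↦ AA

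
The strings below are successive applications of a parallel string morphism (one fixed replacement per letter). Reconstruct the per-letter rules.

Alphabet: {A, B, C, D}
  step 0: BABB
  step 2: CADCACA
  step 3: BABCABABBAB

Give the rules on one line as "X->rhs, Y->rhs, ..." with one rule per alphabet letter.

  step 2 ⇒ step 3: CADCACA ⇒ BA·B·CA·BA·B·BA·B
    A ↦ B
    C ↦ BA
    D ↦ CA
    B ↦ D  (constrained at step 0)

A->B, B->D, C->BA, D->CA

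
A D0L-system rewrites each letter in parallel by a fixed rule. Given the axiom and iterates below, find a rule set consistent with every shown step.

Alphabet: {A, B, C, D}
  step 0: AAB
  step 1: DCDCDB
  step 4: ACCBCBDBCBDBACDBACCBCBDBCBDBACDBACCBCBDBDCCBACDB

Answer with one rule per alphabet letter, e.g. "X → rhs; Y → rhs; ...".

  step 0 ⇒ step 1: AAB ⇒ DC·DC·DB
    A ↦ DC
    B ↦ DB
    C ↦ CB  (constrained at step 1)
    D ↦ AC  (constrained at step 1)

A->DC, B->DB, C->CB, D->AC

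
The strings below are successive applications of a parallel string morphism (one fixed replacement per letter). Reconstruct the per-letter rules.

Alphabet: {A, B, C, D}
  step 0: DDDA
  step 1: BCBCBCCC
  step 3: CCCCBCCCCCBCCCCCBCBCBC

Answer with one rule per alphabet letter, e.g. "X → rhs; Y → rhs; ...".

A->CC, B->AA, C->D, D->BC

  step 0 ⇒ step 1: DDDA ⇒ BC·BC·BC·CC
    A ↦ CC
    D ↦ BC
    B ↦ AA  (constrained at step 1)
    C ↦ D  (constrained at step 1)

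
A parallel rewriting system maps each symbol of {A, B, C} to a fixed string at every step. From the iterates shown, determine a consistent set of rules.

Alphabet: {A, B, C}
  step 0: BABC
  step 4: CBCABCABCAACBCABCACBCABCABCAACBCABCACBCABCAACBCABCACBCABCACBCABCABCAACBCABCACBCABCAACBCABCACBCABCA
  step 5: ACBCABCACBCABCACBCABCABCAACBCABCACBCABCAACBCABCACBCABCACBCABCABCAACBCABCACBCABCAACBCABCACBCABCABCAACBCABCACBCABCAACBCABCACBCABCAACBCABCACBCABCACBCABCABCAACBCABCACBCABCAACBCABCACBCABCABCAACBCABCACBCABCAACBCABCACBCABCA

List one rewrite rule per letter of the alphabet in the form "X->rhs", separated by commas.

A->BCA, B->CBC, C->A

  step 4 ⇒ step 5: CBCABCABCAACBCABCACBCABCABCAACBCABCACBCABCAACBCABCACBCABCACBCABCABCAACBCABCACBCABCAACBCABCACBCABCA ⇒ A·CBC·A·BCA·CBC·A·BCA·CBC·A·BCA·BCA·A·CBC·A·BCA·CBC·A·BCA·A·CBC·A·BCA·CBC·A·BCA·CBC·A·BCA·BCA·A·CBC·A·BCA·CBC·A·BCA·A·CBC·A·BCA·CBC·A·BCA·BCA·A·CBC·A·BCA·CBC·A·BCA·A·CBC·A·BCA·CBC·A·BCA·A·CBC·A·BCA·CBC·A·BCA·CBC·A·BCA·BCA·A·CBC·A·BCA·CBC·A·BCA·A·CBC·A·BCA·CBC·A·BCA·BCA·A·CBC·A·BCA·CBC·A·BCA·A·CBC·A·BCA·CBC·A·BCA
    A ↦ BCA
    B ↦ CBC
    C ↦ A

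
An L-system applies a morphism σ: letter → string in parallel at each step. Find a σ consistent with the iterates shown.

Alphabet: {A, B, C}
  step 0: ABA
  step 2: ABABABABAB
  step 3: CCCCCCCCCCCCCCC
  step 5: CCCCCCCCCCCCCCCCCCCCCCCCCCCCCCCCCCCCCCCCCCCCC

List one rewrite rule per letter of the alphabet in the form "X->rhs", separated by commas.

  step 2 ⇒ step 3: ABABABABAB ⇒ CC·C·CC·C·CC·C·CC·C·CC·C
    A ↦ CC
    B ↦ C
    C ↦ AB  (constrained at step 3)

A->CC, B->C, C->AB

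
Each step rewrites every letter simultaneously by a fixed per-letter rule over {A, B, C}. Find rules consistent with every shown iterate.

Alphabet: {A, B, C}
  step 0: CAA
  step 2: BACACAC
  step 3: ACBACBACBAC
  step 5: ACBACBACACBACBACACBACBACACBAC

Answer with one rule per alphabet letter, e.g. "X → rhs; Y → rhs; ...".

  step 2 ⇒ step 3: BACACAC ⇒ AC·B·AC·B·AC·B·AC
    A ↦ B
    B ↦ AC
    C ↦ AC

A->B, B->AC, C->AC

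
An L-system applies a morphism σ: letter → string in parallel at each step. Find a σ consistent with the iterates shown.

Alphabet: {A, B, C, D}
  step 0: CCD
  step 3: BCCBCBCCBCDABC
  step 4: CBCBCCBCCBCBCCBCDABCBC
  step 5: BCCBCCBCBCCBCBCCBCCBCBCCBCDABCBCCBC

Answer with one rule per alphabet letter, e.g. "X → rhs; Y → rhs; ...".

A->B, B->C, C->BC, D->DA

  step 4 ⇒ step 5: CBCBCCBCCBCBCCBCDABCBC ⇒ BC·C·BC·C·BC·BC·C·BC·BC·C·BC·C·BC·BC·C·BC·DA·B·C·BC·C·BC
    A ↦ B
    B ↦ C
    C ↦ BC
    D ↦ DA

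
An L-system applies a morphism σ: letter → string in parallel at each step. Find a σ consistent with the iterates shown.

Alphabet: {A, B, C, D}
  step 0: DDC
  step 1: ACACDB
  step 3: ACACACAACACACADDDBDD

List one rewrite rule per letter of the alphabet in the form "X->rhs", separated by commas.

  step 0 ⇒ step 1: DDC ⇒ AC·AC·DB
    C ↦ DB
    D ↦ AC
    A ↦ DD  (constrained at step 1)
    B ↦ A  (constrained at step 1)

A->DD, B->A, C->DB, D->AC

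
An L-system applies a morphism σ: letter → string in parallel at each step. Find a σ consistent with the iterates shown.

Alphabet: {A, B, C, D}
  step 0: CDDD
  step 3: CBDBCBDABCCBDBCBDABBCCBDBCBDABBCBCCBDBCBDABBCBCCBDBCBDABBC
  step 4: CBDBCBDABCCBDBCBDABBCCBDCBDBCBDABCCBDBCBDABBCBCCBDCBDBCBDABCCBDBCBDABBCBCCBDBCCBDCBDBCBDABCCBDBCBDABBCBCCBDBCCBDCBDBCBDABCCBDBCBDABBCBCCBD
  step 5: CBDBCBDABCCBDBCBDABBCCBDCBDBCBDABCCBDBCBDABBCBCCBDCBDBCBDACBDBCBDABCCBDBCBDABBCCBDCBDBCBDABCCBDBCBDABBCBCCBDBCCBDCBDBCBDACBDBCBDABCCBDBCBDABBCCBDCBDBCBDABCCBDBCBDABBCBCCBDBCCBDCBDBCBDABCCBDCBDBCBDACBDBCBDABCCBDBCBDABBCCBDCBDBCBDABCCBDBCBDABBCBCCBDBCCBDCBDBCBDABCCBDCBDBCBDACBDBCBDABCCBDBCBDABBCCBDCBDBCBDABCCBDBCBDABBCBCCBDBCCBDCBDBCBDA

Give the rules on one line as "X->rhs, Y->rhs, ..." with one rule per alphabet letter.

A->B, B->BC, C->CBD, D->BDA

  step 4 ⇒ step 5: CBDBCBDABCCBDBCBDABBCCBDCBDBCBDABCCBDBCBDABBCBCCBDCBDBCBDABCCBDBCBDABBCBCCBDBCCBDCBDBCBDABCCBDBCBDABBCBCCBDBCCBDCBDBCBDABCCBDBCBDABBCBCCBD ⇒ CBD·BC·BDA·BC·CBD·BC·BDA·B·BC·CBD·CBD·BC·BDA·BC·CBD·BC·BDA·B·BC·BC·CBD·CBD·BC·BDA·CBD·BC·BDA·BC·CBD·BC·BDA·B·BC·CBD·CBD·BC·BDA·BC·CBD·BC·BDA·B·BC·BC·CBD·BC·CBD·CBD·BC·BDA·CBD·BC·BDA·BC·CBD·BC·BDA·B·BC·CBD·CBD·BC·BDA·BC·CBD·BC·BDA·B·BC·BC·CBD·BC·CBD·CBD·BC·BDA·BC·CBD·CBD·BC·BDA·CBD·BC·BDA·BC·CBD·BC·BDA·B·BC·CBD·CBD·BC·BDA·BC·CBD·BC·BDA·B·BC·BC·CBD·BC·CBD·CBD·BC·BDA·BC·CBD·CBD·BC·BDA·CBD·BC·BDA·BC·CBD·BC·BDA·B·BC·CBD·CBD·BC·BDA·BC·CBD·BC·BDA·B·BC·BC·CBD·BC·CBD·CBD·BC·BDA
    A ↦ B
    B ↦ BC
    C ↦ CBD
    D ↦ BDA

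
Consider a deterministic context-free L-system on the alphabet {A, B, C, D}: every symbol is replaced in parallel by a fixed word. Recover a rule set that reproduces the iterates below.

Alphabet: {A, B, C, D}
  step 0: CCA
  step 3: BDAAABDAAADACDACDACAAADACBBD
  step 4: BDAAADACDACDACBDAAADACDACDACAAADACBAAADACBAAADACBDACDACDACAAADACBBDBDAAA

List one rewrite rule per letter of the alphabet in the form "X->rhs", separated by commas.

A->DAC, B->BD, C->B, D->AAA

  step 3 ⇒ step 4: BDAAABDAAADACDACDACAAADACBBD ⇒ BD·AAA·DAC·DAC·DAC·BD·AAA·DAC·DAC·DAC·AAA·DAC·B·AAA·DAC·B·AAA·DAC·B·DAC·DAC·DAC·AAA·DAC·B·BD·BD·AAA
    A ↦ DAC
    B ↦ BD
    C ↦ B
    D ↦ AAA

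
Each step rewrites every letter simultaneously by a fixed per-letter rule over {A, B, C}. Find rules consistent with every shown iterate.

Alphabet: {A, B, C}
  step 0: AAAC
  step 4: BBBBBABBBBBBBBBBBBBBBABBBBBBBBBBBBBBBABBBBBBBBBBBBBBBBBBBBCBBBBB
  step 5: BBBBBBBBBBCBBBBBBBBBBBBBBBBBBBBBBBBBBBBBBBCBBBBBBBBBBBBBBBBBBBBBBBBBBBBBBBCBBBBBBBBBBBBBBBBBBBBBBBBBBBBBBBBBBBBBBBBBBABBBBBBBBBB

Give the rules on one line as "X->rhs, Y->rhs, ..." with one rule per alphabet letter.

  step 4 ⇒ step 5: BBBBBABBBBBBBBBBBBBBBABBBBBBBBBBBBBBBABBBBBBBBBBBBBBBBBBBBCBBBBB ⇒ BB·BB·BB·BB·BB·CB·BB·BB·BB·BB·BB·BB·BB·BB·BB·BB·BB·BB·BB·BB·BB·CB·BB·BB·BB·BB·BB·BB·BB·BB·BB·BB·BB·BB·BB·BB·BB·CB·BB·BB·BB·BB·BB·BB·BB·BB·BB·BB·BB·BB·BB·BB·BB·BB·BB·BB·BB·BB·BA·BB·BB·BB·BB·BB
    A ↦ CB
    B ↦ BB
    C ↦ BA

A->CB, B->BB, C->BA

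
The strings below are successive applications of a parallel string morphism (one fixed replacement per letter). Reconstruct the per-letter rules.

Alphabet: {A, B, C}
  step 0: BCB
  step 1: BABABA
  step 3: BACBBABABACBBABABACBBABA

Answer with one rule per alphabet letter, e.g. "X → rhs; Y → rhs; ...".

  step 0 ⇒ step 1: BCB ⇒ BA·BA·BA
    B ↦ BA
    C ↦ BA
    A ↦ CB  (constrained at step 1)

A->CB, B->BA, C->BA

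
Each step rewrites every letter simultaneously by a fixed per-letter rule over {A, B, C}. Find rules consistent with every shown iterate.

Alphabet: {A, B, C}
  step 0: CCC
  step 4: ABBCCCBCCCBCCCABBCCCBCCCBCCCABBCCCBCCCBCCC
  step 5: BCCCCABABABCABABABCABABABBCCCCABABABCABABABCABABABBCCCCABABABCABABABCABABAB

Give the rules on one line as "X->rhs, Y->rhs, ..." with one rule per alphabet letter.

  step 4 ⇒ step 5: ABBCCCBCCCBCCCABBCCCBCCCBCCCABBCCCBCCCBCCC ⇒ BCC·C·C·AB·AB·AB·C·AB·AB·AB·C·AB·AB·AB·BCC·C·C·AB·AB·AB·C·AB·AB·AB·C·AB·AB·AB·BCC·C·C·AB·AB·AB·C·AB·AB·AB·C·AB·AB·AB
    A ↦ BCC
    B ↦ C
    C ↦ AB

A->BCC, B->C, C->AB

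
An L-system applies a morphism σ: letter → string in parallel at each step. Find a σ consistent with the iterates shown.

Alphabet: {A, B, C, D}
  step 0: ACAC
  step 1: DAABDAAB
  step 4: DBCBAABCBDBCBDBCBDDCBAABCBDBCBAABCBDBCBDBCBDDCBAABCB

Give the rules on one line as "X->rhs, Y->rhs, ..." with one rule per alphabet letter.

  step 0 ⇒ step 1: ACAC ⇒ D·AAB·D·AAB
    A ↦ D
    C ↦ AAB
    B ↦ CB  (constrained at step 1)
    D ↦ DB  (constrained at step 1)

A->D, B->CB, C->AAB, D->DB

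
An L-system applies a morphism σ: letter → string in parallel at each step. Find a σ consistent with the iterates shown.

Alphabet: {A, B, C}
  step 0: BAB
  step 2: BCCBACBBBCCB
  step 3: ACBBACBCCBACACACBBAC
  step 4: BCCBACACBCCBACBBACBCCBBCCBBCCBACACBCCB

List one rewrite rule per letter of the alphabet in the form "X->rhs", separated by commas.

  step 3 ⇒ step 4: ACBBACBCCBACACACBBAC ⇒ BCC·B·AC·AC·BCC·B·AC·B·B·AC·BCC·B·BCC·B·BCC·B·AC·AC·BCC·B
    A ↦ BCC
    B ↦ AC
    C ↦ B

A->BCC, B->AC, C->B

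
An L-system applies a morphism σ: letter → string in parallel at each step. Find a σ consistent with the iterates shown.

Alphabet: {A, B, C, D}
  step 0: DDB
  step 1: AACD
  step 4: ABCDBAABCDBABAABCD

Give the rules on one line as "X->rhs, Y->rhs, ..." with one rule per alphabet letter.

  step 0 ⇒ step 1: DDB ⇒ A·A·CD
    B ↦ CD
    D ↦ A
    A ↦ AB  (constrained at step 1)
    C ↦ B  (constrained at step 1)

A->AB, B->CD, C->B, D->A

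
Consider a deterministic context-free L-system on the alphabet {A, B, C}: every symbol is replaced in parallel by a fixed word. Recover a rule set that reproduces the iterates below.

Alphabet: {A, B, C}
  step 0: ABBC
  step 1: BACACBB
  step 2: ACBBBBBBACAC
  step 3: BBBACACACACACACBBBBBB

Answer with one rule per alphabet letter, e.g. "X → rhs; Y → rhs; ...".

A->B, B->AC, C->BB

  step 2 ⇒ step 3: ACBBBBBBACAC ⇒ B·BB·AC·AC·AC·AC·AC·AC·B·BB·B·BB
    A ↦ B
    B ↦ AC
    C ↦ BB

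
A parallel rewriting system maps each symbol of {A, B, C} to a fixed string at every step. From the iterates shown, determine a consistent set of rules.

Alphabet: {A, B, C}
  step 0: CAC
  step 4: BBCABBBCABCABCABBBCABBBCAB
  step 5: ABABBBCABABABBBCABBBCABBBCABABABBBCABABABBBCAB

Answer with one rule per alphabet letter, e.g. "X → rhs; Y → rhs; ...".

  step 4 ⇒ step 5: BBCABBBCABCABCABBBCABBBCAB ⇒ AB·AB·BB·C·AB·AB·AB·BB·C·AB·BB·C·AB·BB·C·AB·AB·AB·BB·C·AB·AB·AB·BB·C·AB
    A ↦ C
    B ↦ AB
    C ↦ BB

A->C, B->AB, C->BB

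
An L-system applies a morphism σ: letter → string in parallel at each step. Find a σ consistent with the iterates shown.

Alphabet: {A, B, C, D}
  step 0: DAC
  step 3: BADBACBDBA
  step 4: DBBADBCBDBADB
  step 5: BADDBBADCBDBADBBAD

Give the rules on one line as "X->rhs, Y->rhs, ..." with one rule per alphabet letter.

  step 4 ⇒ step 5: DBBADBCBDBADB ⇒ BA·D·D·B·BA·D·CB·D·BA·D·B·BA·D
    A ↦ B
    B ↦ D
    C ↦ CB
    D ↦ BA

A->B, B->D, C->CB, D->BA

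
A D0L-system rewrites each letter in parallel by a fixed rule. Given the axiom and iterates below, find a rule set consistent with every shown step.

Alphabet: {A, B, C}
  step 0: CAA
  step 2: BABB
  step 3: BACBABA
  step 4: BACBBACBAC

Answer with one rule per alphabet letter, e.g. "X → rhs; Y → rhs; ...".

  step 3 ⇒ step 4: BACBABA ⇒ BA·C·B·BA·C·BA·C
    A ↦ C
    B ↦ BA
    C ↦ B

A->C, B->BA, C->B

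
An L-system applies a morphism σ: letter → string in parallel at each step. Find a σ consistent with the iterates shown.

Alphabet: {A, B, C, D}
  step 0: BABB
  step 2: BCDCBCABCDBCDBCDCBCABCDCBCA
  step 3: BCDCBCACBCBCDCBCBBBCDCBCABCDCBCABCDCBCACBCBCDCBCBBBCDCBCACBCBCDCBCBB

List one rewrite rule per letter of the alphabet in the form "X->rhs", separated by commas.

A->BB, B->BCD, C->CBC, D->A

  step 2 ⇒ step 3: BCDCBCABCDBCDBCDCBCABCDCBCA ⇒ BCD·CBC·A·CBC·BCD·CBC·BB·BCD·CBC·A·BCD·CBC·A·BCD·CBC·A·CBC·BCD·CBC·BB·BCD·CBC·A·CBC·BCD·CBC·BB
    A ↦ BB
    B ↦ BCD
    C ↦ CBC
    D ↦ A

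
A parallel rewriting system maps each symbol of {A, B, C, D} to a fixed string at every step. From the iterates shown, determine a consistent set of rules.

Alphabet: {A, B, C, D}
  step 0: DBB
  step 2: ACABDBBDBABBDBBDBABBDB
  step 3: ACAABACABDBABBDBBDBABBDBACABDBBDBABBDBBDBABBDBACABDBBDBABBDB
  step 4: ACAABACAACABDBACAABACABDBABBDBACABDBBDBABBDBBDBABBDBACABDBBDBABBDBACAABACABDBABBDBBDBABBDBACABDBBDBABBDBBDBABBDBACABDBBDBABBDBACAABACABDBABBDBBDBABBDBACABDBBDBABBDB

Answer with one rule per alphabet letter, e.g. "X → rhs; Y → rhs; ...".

A->ACA, B->BDB, C->AB, D->AB

  step 3 ⇒ step 4: ACAABACABDBABBDBBDBABBDBACABDBBDBABBDBBDBABBDBACABDBBDBABBDB ⇒ ACA·AB·ACA·ACA·BDB·ACA·AB·ACA·BDB·AB·BDB·ACA·BDB·BDB·AB·BDB·BDB·AB·BDB·ACA·BDB·BDB·AB·BDB·ACA·AB·ACA·BDB·AB·BDB·BDB·AB·BDB·ACA·BDB·BDB·AB·BDB·BDB·AB·BDB·ACA·BDB·BDB·AB·BDB·ACA·AB·ACA·BDB·AB·BDB·BDB·AB·BDB·ACA·BDB·BDB·AB·BDB
    A ↦ ACA
    B ↦ BDB
    C ↦ AB
    D ↦ AB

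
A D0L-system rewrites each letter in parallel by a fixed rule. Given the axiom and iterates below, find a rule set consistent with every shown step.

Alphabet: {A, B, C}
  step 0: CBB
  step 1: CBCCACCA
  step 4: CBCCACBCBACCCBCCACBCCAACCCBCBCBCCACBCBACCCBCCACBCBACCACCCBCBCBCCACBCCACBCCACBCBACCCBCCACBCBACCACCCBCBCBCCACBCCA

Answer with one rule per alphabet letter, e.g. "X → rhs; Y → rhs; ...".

A->ACC, B->CCA, C->CB

  step 0 ⇒ step 1: CBB ⇒ CB·CCA·CCA
    B ↦ CCA
    C ↦ CB
    A ↦ ACC  (constrained at step 1)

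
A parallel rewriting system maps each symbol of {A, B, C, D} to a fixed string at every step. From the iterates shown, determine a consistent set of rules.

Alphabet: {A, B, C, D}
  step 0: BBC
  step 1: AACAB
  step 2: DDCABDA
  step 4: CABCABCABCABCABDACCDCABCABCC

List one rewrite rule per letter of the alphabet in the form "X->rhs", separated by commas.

  step 1 ⇒ step 2: AACAB ⇒ D·D·CAB·D·A
    A ↦ D
    B ↦ A
    C ↦ CAB
    D ↦ CC  (constrained at step 2)

A->D, B->A, C->CAB, D->CC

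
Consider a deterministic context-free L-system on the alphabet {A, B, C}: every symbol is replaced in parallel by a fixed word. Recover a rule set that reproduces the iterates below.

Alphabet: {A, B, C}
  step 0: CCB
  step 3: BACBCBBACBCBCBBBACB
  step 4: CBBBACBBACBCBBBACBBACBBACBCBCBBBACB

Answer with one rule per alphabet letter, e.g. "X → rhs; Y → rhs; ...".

  step 3 ⇒ step 4: BACBCBBACBCBCBBBACB ⇒ CB·B·BA·CB·BA·CB·CB·B·BA·CB·BA·CB·BA·CB·CB·CB·B·BA·CB
    A ↦ B
    B ↦ CB
    C ↦ BA

A->B, B->CB, C->BA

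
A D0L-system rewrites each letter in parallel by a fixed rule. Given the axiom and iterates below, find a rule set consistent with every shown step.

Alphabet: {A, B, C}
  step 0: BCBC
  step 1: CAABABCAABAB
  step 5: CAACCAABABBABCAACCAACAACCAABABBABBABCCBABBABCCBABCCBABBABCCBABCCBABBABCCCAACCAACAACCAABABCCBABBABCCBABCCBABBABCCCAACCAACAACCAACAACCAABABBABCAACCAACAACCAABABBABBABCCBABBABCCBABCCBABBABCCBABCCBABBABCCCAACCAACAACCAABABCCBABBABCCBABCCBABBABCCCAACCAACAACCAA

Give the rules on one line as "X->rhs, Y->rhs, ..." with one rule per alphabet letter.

A->C, B->CAA, C->BAB

  step 0 ⇒ step 1: BCBC ⇒ CAA·BAB·CAA·BAB
    B ↦ CAA
    C ↦ BAB
    A ↦ C  (constrained at step 1)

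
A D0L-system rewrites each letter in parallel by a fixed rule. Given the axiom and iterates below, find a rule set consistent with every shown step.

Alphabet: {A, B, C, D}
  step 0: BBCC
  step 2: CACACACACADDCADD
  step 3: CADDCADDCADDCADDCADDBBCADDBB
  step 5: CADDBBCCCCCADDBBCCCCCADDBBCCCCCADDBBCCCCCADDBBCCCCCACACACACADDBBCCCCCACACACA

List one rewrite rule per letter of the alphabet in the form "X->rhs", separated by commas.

  step 2 ⇒ step 3: CACACACACADDCADD ⇒ CA·DD·CA·DD·CA·DD·CA·DD·CA·DD·B·B·CA·DD·B·B
    A ↦ DD
    C ↦ CA
    D ↦ B
    B ↦ CC  (constrained at step 0)

A->DD, B->CC, C->CA, D->B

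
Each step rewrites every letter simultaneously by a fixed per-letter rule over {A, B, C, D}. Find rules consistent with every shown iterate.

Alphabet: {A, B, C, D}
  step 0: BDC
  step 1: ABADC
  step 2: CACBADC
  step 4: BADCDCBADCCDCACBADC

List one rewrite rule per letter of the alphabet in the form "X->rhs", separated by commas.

  step 1 ⇒ step 2: ABADC ⇒ C·A·C·BA·DC
    A ↦ C
    B ↦ A
    C ↦ DC
    D ↦ BA

A->C, B->A, C->DC, D->BA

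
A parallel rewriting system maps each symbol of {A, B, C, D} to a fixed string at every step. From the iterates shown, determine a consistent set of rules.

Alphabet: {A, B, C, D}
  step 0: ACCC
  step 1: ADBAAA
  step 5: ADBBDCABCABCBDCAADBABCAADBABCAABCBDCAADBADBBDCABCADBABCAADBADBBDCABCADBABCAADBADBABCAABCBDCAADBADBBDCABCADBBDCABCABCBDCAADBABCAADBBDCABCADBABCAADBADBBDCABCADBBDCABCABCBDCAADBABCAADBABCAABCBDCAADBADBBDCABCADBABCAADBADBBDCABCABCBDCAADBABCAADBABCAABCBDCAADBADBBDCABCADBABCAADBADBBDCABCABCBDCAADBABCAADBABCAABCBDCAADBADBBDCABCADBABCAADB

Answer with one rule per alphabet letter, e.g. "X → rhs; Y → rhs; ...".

A->ADB, B->ABC, C->A, D->BDC

  step 0 ⇒ step 1: ACCC ⇒ ADB·A·A·A
    A ↦ ADB
    C ↦ A
    B ↦ ABC  (constrained at step 1)
    D ↦ BDC  (constrained at step 1)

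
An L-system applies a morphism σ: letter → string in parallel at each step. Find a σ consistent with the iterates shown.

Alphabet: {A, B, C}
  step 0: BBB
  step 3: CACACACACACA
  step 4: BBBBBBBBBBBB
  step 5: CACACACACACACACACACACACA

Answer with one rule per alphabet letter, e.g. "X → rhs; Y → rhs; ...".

A->B, B->CA, C->B

  step 4 ⇒ step 5: BBBBBBBBBBBB ⇒ CA·CA·CA·CA·CA·CA·CA·CA·CA·CA·CA·CA
    B ↦ CA
  step 3 ⇒ step 4: CACACACACACA ⇒ B·B·B·B·B·B·B·B·B·B·B·B
    A ↦ B
  step 3 ⇒ step 4: CACACACACACA ⇒ B·B·B·B·B·B·B·B·B·B·B·B
    C ↦ B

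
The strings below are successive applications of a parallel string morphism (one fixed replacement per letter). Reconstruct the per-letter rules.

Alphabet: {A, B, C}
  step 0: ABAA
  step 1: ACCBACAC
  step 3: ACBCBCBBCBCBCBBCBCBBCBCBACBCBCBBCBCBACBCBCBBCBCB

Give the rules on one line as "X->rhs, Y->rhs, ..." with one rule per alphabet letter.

  step 0 ⇒ step 1: ABAA ⇒ AC·CB·AC·AC
    A ↦ AC
    B ↦ CB
    C ↦ BCB  (constrained at step 1)

A->AC, B->CB, C->BCB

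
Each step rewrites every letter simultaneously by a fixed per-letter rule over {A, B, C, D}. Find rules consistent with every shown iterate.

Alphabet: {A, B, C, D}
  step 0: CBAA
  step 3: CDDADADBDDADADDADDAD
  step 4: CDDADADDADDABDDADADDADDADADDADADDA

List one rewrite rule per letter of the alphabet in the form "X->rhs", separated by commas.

  step 3 ⇒ step 4: CDDADADBDDADADDADDAD ⇒ CD·DA·DA·D·DA·D·DA·BD·DA·DA·D·DA·D·DA·DA·D·DA·DA·D·DA
    A ↦ D
    B ↦ BD
    C ↦ CD
    D ↦ DA

A->D, B->BD, C->CD, D->DA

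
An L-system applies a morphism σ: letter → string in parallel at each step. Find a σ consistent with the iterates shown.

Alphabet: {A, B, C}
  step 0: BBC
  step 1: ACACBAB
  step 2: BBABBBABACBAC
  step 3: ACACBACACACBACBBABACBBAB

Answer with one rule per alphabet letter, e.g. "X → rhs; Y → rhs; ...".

  step 2 ⇒ step 3: BBABBBABACBAC ⇒ AC·AC·B·AC·AC·AC·B·AC·B·BAB·AC·B·BAB
    A ↦ B
    B ↦ AC
    C ↦ BAB

A->B, B->AC, C->BAB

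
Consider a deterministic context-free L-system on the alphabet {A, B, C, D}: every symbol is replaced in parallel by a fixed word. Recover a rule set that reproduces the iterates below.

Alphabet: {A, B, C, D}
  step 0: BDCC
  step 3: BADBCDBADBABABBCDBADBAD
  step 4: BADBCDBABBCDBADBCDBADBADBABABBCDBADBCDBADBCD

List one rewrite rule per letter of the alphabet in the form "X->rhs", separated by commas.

A->D, B->BA, C->B, D->BCD

  step 3 ⇒ step 4: BADBCDBADBABABBCDBADBAD ⇒ BA·D·BCD·BA·B·BCD·BA·D·BCD·BA·D·BA·D·BA·BA·B·BCD·BA·D·BCD·BA·D·BCD
    A ↦ D
    B ↦ BA
    C ↦ B
    D ↦ BCD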